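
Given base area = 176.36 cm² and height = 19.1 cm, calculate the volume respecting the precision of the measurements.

volume = 176.36 cm² × 19.1 cm = 3368.476 cm³.
176.36 has 5 significant figures; 19.1 has 3.
Division/multiplication keeps the fewest: 3 significant figures.
Rounded: 3.37 × 10³ cm³.

3.37 × 10³ cm³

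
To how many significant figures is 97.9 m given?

3

97.9: every digit is nonzero and significant.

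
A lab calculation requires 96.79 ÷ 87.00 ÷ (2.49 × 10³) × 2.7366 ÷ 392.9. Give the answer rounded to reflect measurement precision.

3.11 × 10⁻⁶

96.79 ÷ 87.00 ÷ (2.49 × 10³) × 2.7366 ÷ 392.9 = 0.0000031120114338…
Multiplication/division keeps the fewest significant figures: 96.79 → 4 s.f., 87.00 → 4 s.f., 2.49 × 10³ → 3 s.f., 2.7366 → 5 s.f., 392.9 → 4 s.f.; limit is 3.
Rounded to 3 significant figures: 3.11 × 10⁻⁶.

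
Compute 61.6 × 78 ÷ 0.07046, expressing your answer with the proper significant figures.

61.6 × 78 ÷ 0.07046 = 68191.8819188…
Multiplication/division keeps the fewest significant figures: 61.6 → 3 s.f., 78 → 2 s.f., 0.07046 → 4 s.f.; limit is 2.
Rounded to 2 significant figures: 6.8 × 10⁴.

6.8 × 10⁴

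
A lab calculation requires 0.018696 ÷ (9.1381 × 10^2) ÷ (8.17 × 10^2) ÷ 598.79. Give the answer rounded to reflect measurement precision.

0.018696 ÷ (9.1381 × 10^2) ÷ (8.17 × 10^2) ÷ 598.79 = 4.18211718379 × 10^-11…
Multiplication/division keeps the fewest significant figures: 0.018696 → 5 s.f., 9.1381 × 10^2 → 5 s.f., 8.17 × 10^2 → 3 s.f., 598.79 → 5 s.f.; limit is 3.
Rounded to 3 significant figures: 4.18 × 10^-11.

4.18 × 10^-11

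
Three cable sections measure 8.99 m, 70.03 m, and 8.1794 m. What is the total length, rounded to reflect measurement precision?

8.99 m + 70.03 m + 8.1794 m = 87.1994 m.
Addition/subtraction keeps the fewest decimal places: 8.99 → 2 decimal places, 70.03 → 2 decimal places, 8.1794 → 4 decimal places; limit is 2.
Rounded to 2 decimal places: 87.20 m.

87.20 m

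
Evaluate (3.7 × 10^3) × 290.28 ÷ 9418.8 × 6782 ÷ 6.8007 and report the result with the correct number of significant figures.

(3.7 × 10^3) × 290.28 ÷ 9418.8 × 6782 ÷ 6.8007 = 113717.533552…
Multiplication/division keeps the fewest significant figures: 3.7 × 10^3 → 2 s.f., 290.28 → 5 s.f., 9418.8 → 5 s.f., 6782 → 4 s.f., 6.8007 → 5 s.f.; limit is 2.
Rounded to 2 significant figures: 1.1 × 10^5.

1.1 × 10^5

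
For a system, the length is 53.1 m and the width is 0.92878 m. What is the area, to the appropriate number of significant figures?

49.3 m²

area = 53.1 m × 0.92878 m = 49.318218 m².
53.1 has 3 significant figures; 0.92878 has 5.
Division/multiplication keeps the fewest: 3 significant figures.
Rounded: 49.3 m².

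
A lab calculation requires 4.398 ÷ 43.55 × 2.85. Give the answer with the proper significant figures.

4.398 ÷ 43.55 × 2.85 = 0.287814006889…
Multiplication/division keeps the fewest significant figures: 4.398 → 4 s.f., 43.55 → 4 s.f., 2.85 → 3 s.f.; limit is 3.
Rounded to 3 significant figures: 0.288.

0.288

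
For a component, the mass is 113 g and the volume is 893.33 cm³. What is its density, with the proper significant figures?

density = 113 g ÷ 893.33 cm³ = 0.126493009302… g/cm³.
113 has 3 significant figures; 893.33 has 5.
Division/multiplication keeps the fewest: 3 significant figures.
Rounded: 0.126 g/cm³.

0.126 g/cm³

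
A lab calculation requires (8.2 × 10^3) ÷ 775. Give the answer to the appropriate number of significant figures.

(8.2 × 10^3) ÷ 775 = 10.5806451613…
Multiplication/division keeps the fewest significant figures: 8.2 × 10^3 → 2 s.f., 775 → 3 s.f.; limit is 2.
Rounded to 2 significant figures: 11.

11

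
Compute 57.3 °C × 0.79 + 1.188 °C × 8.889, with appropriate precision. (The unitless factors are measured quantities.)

56 °C

57.3 × 0.79 = 45.267 → 45 °C (2 s.f., last digit at the 10^0 place).
1.188 × 8.889 = 10.560132 → 10.56 °C (4 s.f., last digit at the 10^-2 place).
Sum: 55.827132 °C; keep the coarser place, 10^0.
Result: 56 °C.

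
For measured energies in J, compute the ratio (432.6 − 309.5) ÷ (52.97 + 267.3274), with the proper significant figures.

0.3843

432.6 − 309.5 = 123.1, limited to 1 d.p. → 4 s.f.; 52.97 + 267.3274 = 320.2974, limited to 2 d.p. → 5 s.f.
Carrying full precision, 123.1 ÷ 320.2974 = 0.384330313015…; keep min(4, 5) = 4 s.f.
Rounded to 4 significant figures: 0.3843.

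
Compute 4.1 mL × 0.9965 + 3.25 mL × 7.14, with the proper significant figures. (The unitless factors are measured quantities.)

4.1 × 0.9965 = 4.08565 → 4.1 mL (2 s.f., last digit at the 10^-1 place).
3.25 × 7.14 = 23.205 → 23.2 mL (3 s.f., last digit at the 10^-1 place).
Sum: 27.29065 mL; keep the coarser place, 10^-1.
Result: 27.3 mL.

27.3 mL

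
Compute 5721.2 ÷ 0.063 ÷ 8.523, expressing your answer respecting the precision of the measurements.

5721.2 ÷ 0.063 ÷ 8.523 = 10655.0156533…
Multiplication/division keeps the fewest significant figures: 5721.2 → 5 s.f., 0.063 → 2 s.f., 8.523 → 4 s.f.; limit is 2.
Rounded to 2 significant figures: 1.1 × 10^4.

1.1 × 10^4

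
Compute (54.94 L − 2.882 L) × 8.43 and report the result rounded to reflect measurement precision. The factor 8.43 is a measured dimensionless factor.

54.94 L − 2.882 L = 52.058 L; the difference is limited to 2 decimal places (4 s.f.).
Carrying full precision, 52.058 × 8.43 = 438.84894 L; 8.43 has 3 s.f., so the result keeps min(4, 3) = 3 s.f.
Rounded to 3 significant figures: 439 L.

439 L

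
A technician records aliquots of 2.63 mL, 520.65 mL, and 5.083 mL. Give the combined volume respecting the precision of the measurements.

2.63 mL + 520.65 mL + 5.083 mL = 528.363 mL.
Addition/subtraction keeps the fewest decimal places: 2.63 → 2 decimal places, 520.65 → 2 decimal places, 5.083 → 3 decimal places; limit is 2.
Rounded to 2 decimal places: 528.36 mL.

528.36 mL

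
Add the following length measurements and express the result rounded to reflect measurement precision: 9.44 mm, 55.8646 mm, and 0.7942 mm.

9.44 mm + 55.8646 mm + 0.7942 mm = 66.0988 mm.
Addition/subtraction keeps the fewest decimal places: 9.44 → 2 decimal places, 55.8646 → 4 decimal places, 0.7942 → 4 decimal places; limit is 2.
Rounded to 2 decimal places: 66.10 mm.

66.10 mm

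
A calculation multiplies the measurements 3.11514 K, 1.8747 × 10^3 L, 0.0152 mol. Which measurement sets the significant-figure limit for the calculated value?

3.11514 K → 6 s.f.; 1.8747 × 10^3 L → 5 s.f.; 0.0152 mol → 3 s.f.
The fewest is 3 significant figures, from 0.0152 mol.

0.0152 mol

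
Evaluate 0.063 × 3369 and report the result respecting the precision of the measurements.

0.063 × 3369 = 212.247
Multiplication/division keeps the fewest significant figures: 0.063 → 2 s.f., 3369 → 4 s.f.; limit is 2.
Rounded to 2 significant figures: 2.1 × 10^2.

2.1 × 10^2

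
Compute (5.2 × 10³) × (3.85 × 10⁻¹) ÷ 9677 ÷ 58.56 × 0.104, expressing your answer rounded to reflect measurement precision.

3.7 × 10⁻⁴

(5.2 × 10³) × (3.85 × 10⁻¹) ÷ 9677 ÷ 58.56 × 0.104 = 0.000367413917627…
Multiplication/division keeps the fewest significant figures: 5.2 × 10³ → 2 s.f., 3.85 × 10⁻¹ → 3 s.f., 9677 → 4 s.f., 58.56 → 4 s.f., 0.104 → 3 s.f.; limit is 2.
Rounded to 2 significant figures: 3.7 × 10⁻⁴.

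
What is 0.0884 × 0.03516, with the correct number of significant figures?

0.0884 × 0.03516 = 0.003108144
Multiplication/division keeps the fewest significant figures: 0.0884 → 3 s.f., 0.03516 → 4 s.f.; limit is 3.
Rounded to 3 significant figures: 0.00311.

0.00311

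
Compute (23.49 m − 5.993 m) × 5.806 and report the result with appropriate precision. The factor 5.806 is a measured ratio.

23.49 m − 5.993 m = 17.497 m; the difference is limited to 2 decimal places (4 s.f.).
Carrying full precision, 17.497 × 5.806 = 101.587582 m; 5.806 has 4 s.f., so the result keeps min(4, 4) = 4 s.f.
Rounded to 4 significant figures: 101.6 m.

101.6 m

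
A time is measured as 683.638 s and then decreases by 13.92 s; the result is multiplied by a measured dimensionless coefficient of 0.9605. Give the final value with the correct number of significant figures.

643.3 s

683.638 s − 13.92 s = 669.718 s; the difference is limited to 2 decimal places (5 s.f.).
Carrying full precision, 669.718 × 0.9605 = 643.264139 s; 0.9605 has 4 s.f., so the result keeps min(5, 4) = 4 s.f.
Rounded to 4 significant figures: 643.3 s.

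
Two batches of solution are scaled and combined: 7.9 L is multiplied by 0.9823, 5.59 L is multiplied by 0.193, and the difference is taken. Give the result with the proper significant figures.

7.9 × 0.9823 = 7.76017 → 7.8 L (2 s.f., last digit at the 10^-1 place).
5.59 × 0.193 = 1.07887 → 1.08 L (3 s.f., last digit at the 10^-2 place).
Difference: 6.6813 L; keep the coarser place, 10^-1.
Result: 6.7 L.

6.7 L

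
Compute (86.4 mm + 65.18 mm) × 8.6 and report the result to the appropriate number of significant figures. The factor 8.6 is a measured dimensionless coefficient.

1.3 × 10^3 mm

86.4 mm + 65.18 mm = 151.58 mm; the sum is limited to 1 decimal place (4 s.f.).
Carrying full precision, 151.58 × 8.6 = 1303.588 mm; 8.6 has 2 s.f., so the result keeps min(4, 2) = 2 s.f.
Rounded to 2 significant figures: 1.3 × 10^3 mm.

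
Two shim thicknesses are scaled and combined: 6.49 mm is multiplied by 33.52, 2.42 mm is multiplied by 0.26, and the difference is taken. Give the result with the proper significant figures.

217 mm

6.49 × 33.52 = 217.5448 → 218 mm (3 s.f., last digit at the 10^0 place).
2.42 × 0.26 = 0.6292 → 6.3 × 10^-1 mm (2 s.f., last digit at the 10^-2 place).
Difference: 216.9156 mm; keep the coarser place, 10^0.
Result: 217 mm.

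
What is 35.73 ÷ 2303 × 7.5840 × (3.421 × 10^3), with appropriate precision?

402.5

35.73 ÷ 2303 × 7.5840 × (3.421 × 10^3) = 402.522792323…
Multiplication/division keeps the fewest significant figures: 35.73 → 4 s.f., 2303 → 4 s.f., 7.5840 → 5 s.f., 3.421 × 10^3 → 4 s.f.; limit is 4.
Rounded to 4 significant figures: 402.5.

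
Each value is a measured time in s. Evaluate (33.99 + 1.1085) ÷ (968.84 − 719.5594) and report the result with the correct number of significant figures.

0.1408

33.99 + 1.1085 = 35.0985, limited to 2 d.p. → 4 s.f.; 968.84 − 719.5594 = 249.2806, limited to 2 d.p. → 5 s.f.
Carrying full precision, 35.0985 ÷ 249.2806 = 0.140799163673…; keep min(4, 5) = 4 s.f.
Rounded to 4 significant figures: 0.1408.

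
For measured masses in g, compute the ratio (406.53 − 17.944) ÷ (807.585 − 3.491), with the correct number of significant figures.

0.48326

406.53 − 17.944 = 388.586, limited to 2 d.p. → 5 s.f.; 807.585 − 3.491 = 804.094, limited to 3 d.p. → 6 s.f.
Carrying full precision, 388.586 ÷ 804.094 = 0.483259419919…; keep min(5, 6) = 5 s.f.
Rounded to 5 significant figures: 0.48326.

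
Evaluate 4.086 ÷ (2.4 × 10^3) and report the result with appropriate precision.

0.0017

4.086 ÷ (2.4 × 10^3) = 0.0017025
Multiplication/division keeps the fewest significant figures: 4.086 → 4 s.f., 2.4 × 10^3 → 2 s.f.; limit is 2.
Rounded to 2 significant figures: 0.0017.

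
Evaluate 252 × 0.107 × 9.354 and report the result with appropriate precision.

252

252 × 0.107 × 9.354 = 252.221256
Multiplication/division keeps the fewest significant figures: 252 → 3 s.f., 0.107 → 3 s.f., 9.354 → 4 s.f.; limit is 3.
Rounded to 3 significant figures: 252.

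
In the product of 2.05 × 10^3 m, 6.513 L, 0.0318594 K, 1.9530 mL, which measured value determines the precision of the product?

2.05 × 10^3 m

2.05 × 10^3 m → 3 s.f.; 6.513 L → 4 s.f.; 0.0318594 K → 6 s.f.; 1.9530 mL → 5 s.f.
The fewest is 3 significant figures, from 2.05 × 10^3 m.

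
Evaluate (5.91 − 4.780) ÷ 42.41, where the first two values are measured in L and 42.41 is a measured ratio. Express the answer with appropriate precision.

0.0266 L

5.91 L − 4.780 L = 1.130 L; the difference is limited to 2 decimal places (3 s.f.).
Carrying full precision, 1.130 ÷ 42.41 = 0.0266446592785… L; 42.41 has 4 s.f., so the result keeps min(3, 4) = 3 s.f.
Rounded to 3 significant figures: 0.0266 L.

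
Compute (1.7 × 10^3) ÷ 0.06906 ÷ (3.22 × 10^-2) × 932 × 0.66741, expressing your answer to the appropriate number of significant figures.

(1.7 × 10^3) ÷ 0.06906 ÷ (3.22 × 10^-2) × 932 × 0.66741 = 475526908.818…
Multiplication/division keeps the fewest significant figures: 1.7 × 10^3 → 2 s.f., 0.06906 → 4 s.f., 3.22 × 10^-2 → 3 s.f., 932 → 3 s.f., 0.66741 → 5 s.f.; limit is 2.
Rounded to 2 significant figures: 4.8 × 10^8.

4.8 × 10^8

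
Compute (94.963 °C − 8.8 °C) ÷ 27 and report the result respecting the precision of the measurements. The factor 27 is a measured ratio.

3.2 °C

94.963 °C − 8.8 °C = 86.163 °C; the difference is limited to 1 decimal place (3 s.f.).
Carrying full precision, 86.163 ÷ 27 = 3.19122222222… °C; 27 has 2 s.f., so the result keeps min(3, 2) = 2 s.f.
Rounded to 2 significant figures: 3.2 °C.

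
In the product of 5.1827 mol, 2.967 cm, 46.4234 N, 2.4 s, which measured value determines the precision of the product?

5.1827 mol → 5 s.f.; 2.967 cm → 4 s.f.; 46.4234 N → 6 s.f.; 2.4 s → 2 s.f.
The fewest is 2 significant figures, from 2.4 s.

2.4 s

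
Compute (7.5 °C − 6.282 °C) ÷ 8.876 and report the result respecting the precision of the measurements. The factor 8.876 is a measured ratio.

7.5 °C − 6.282 °C = 1.218 °C; the difference is limited to 1 decimal place (2 s.f.).
Carrying full precision, 1.218 ÷ 8.876 = 0.137223974763… °C; 8.876 has 4 s.f., so the result keeps min(2, 4) = 2 s.f.
Rounded to 2 significant figures: 0.14 °C.

0.14 °C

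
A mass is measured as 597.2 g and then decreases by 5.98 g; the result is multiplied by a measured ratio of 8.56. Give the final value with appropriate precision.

5.06 × 10³ g

597.2 g − 5.98 g = 591.22 g; the difference is limited to 1 decimal place (4 s.f.).
Carrying full precision, 591.22 × 8.56 = 5060.8432 g; 8.56 has 3 s.f., so the result keeps min(4, 3) = 3 s.f.
Rounded to 3 significant figures: 5.06 × 10³ g.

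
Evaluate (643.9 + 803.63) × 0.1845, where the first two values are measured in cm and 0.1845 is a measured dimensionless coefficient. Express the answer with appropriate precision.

2.671 × 10² cm

643.9 cm + 803.63 cm = 1447.53 cm; the sum is limited to 1 decimal place (5 s.f.).
Carrying full precision, 1447.53 × 0.1845 = 267.069285 cm; 0.1845 has 4 s.f., so the result keeps min(5, 4) = 4 s.f.
Rounded to 4 significant figures: 2.671 × 10² cm.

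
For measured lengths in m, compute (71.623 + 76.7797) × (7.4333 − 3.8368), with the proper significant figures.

71.623 + 76.7797 = 148.4027, limited to 3 d.p. → 6 s.f.; 7.4333 − 3.8368 = 3.5965, limited to 4 d.p. → 5 s.f.
Carrying full precision, 148.4027 × 3.5965 = 533.73031055; keep min(6, 5) = 5 s.f.
Rounded to 5 significant figures: 533.73 m².

533.73 m²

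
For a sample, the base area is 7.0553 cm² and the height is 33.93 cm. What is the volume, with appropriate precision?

volume = 7.0553 cm² × 33.93 cm = 239.386329 cm³.
7.0553 has 5 significant figures; 33.93 has 4.
Division/multiplication keeps the fewest: 4 significant figures.
Rounded: 239.4 cm³.

239.4 cm³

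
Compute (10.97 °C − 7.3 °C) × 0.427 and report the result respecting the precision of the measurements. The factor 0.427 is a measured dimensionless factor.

1.6 °C

10.97 °C − 7.3 °C = 3.67 °C; the difference is limited to 1 decimal place (2 s.f.).
Carrying full precision, 3.67 × 0.427 = 1.56709 °C; 0.427 has 3 s.f., so the result keeps min(2, 3) = 2 s.f.
Rounded to 2 significant figures: 1.6 °C.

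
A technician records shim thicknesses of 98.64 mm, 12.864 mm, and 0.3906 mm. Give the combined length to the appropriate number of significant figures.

98.64 mm + 12.864 mm + 0.3906 mm = 111.8946 mm.
Addition/subtraction keeps the fewest decimal places: 98.64 → 2 decimal places, 12.864 → 3 decimal places, 0.3906 → 4 decimal places; limit is 2.
Rounded to 2 decimal places: 111.89 mm.

111.89 mm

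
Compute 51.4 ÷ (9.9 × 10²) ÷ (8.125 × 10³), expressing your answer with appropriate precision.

51.4 ÷ (9.9 × 10²) ÷ (8.125 × 10³) = 0.00000639005439005…
Multiplication/division keeps the fewest significant figures: 51.4 → 3 s.f., 9.9 × 10² → 2 s.f., 8.125 × 10³ → 4 s.f.; limit is 2.
Rounded to 2 significant figures: 6.4 × 10⁻⁶.

6.4 × 10⁻⁶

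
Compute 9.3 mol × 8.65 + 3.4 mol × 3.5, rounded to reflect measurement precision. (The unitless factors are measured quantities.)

92 mol

9.3 × 8.65 = 80.445 → 80. mol (2 s.f., last digit at the 10^0 place).
3.4 × 3.5 = 11.9 → 12 mol (2 s.f., last digit at the 10^0 place).
Sum: 92.345 mol; keep the coarser place, 10^0.
Result: 92 mol.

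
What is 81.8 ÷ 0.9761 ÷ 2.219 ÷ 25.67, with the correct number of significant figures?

81.8 ÷ 0.9761 ÷ 2.219 ÷ 25.67 = 1.47121390183…
Multiplication/division keeps the fewest significant figures: 81.8 → 3 s.f., 0.9761 → 4 s.f., 2.219 → 4 s.f., 25.67 → 4 s.f.; limit is 3.
Rounded to 3 significant figures: 1.47.

1.47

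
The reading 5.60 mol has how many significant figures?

5.60: trailing zeros after a decimal point are significant.

3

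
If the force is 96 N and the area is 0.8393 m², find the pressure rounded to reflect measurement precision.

1.1 × 10² Pa

pressure = 96 N ÷ 0.8393 m² = 114.381031812… Pa.
96 has 2 significant figures; 0.8393 has 4.
Division/multiplication keeps the fewest: 2 significant figures.
Rounded: 1.1 × 10² Pa.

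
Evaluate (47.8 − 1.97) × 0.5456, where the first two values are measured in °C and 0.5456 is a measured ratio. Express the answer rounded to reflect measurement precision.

47.8 °C − 1.97 °C = 45.83 °C; the difference is limited to 1 decimal place (3 s.f.).
Carrying full precision, 45.83 × 0.5456 = 25.004848 °C; 0.5456 has 4 s.f., so the result keeps min(3, 4) = 3 s.f.
Rounded to 3 significant figures: 25.0 °C.

25.0 °C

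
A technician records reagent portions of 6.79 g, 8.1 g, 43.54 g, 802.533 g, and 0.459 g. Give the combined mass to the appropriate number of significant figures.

861.4 g

6.79 g + 8.1 g + 43.54 g + 802.533 g + 0.459 g = 861.422 g.
Addition/subtraction keeps the fewest decimal places: 6.79 → 2 decimal places, 8.1 → 1 decimal place, 43.54 → 2 decimal places, 802.533 → 3 decimal places, 0.459 → 3 decimal places; limit is 1.
Rounded to 1 decimal place: 861.4 g.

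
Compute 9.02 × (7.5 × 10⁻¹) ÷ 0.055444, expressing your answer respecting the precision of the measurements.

9.02 × (7.5 × 10⁻¹) ÷ 0.055444 = 122.015006132…
Multiplication/division keeps the fewest significant figures: 9.02 → 3 s.f., 7.5 × 10⁻¹ → 2 s.f., 0.055444 → 5 s.f.; limit is 2.
Rounded to 2 significant figures: 1.2 × 10².

1.2 × 10²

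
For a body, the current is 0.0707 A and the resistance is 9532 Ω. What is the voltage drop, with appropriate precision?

voltage drop = 0.0707 A × 9532 Ω = 673.9124 V.
0.0707 has 3 significant figures; 9532 has 4.
Division/multiplication keeps the fewest: 3 significant figures.
Rounded: 674 V.

674 V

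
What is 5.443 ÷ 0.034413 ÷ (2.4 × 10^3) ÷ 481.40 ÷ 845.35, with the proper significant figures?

1.6 × 10^-7

5.443 ÷ 0.034413 ÷ (2.4 × 10^3) ÷ 481.40 ÷ 845.35 = 1.6194290113 × 10^-7…
Multiplication/division keeps the fewest significant figures: 5.443 → 4 s.f., 0.034413 → 5 s.f., 2.4 × 10^3 → 2 s.f., 481.40 → 5 s.f., 845.35 → 5 s.f.; limit is 2.
Rounded to 2 significant figures: 1.6 × 10^-7.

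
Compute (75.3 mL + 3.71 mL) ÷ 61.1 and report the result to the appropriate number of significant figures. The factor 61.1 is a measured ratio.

75.3 mL + 3.71 mL = 79.01 mL; the sum is limited to 1 decimal place (3 s.f.).
Carrying full precision, 79.01 ÷ 61.1 = 1.29312602291… mL; 61.1 has 3 s.f., so the result keeps min(3, 3) = 3 s.f.
Rounded to 3 significant figures: 1.29 mL.

1.29 mL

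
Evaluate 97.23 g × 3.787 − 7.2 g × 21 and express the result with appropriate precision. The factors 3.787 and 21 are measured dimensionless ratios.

2.2 × 10^2 g

97.23 × 3.787 = 368.21001 → 368.2 g (4 s.f., last digit at the 10^-1 place).
7.2 × 21 = 151.2 → 1.5 × 10^2 g (2 s.f., last digit at the 10^1 place).
Difference: 217.01001 g; keep the coarser place, 10^1.
Result: 2.2 × 10^2 g.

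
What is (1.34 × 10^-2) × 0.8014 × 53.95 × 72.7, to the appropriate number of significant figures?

42.1

(1.34 × 10^-2) × 0.8014 × 53.95 × 72.7 = 42.1191886154
Multiplication/division keeps the fewest significant figures: 1.34 × 10^-2 → 3 s.f., 0.8014 → 4 s.f., 53.95 → 4 s.f., 72.7 → 3 s.f.; limit is 3.
Rounded to 3 significant figures: 42.1.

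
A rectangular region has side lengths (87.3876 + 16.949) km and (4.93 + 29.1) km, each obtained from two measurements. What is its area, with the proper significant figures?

3.55 × 10^3 km²

87.3876 + 16.949 = 104.3366, limited to 3 d.p. → 6 s.f.; 4.93 + 29.1 = 34.03, limited to 1 d.p. → 3 s.f.
Carrying full precision, 104.3366 × 34.03 = 3550.574498; keep min(6, 3) = 3 s.f.
Rounded to 3 significant figures: 3.55 × 10^3 km².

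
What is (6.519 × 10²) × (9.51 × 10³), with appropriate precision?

(6.519 × 10²) × (9.51 × 10³) = 6199569
Multiplication/division keeps the fewest significant figures: 6.519 × 10² → 4 s.f., 9.51 × 10³ → 3 s.f.; limit is 3.
Rounded to 3 significant figures: 6.20 × 10⁶.

6.20 × 10⁶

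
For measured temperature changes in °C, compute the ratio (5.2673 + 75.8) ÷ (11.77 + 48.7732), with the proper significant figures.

1.34

5.2673 + 75.8 = 81.0673, limited to 1 d.p. → 3 s.f.; 11.77 + 48.7732 = 60.5432, limited to 2 d.p. → 4 s.f.
Carrying full precision, 81.0673 ÷ 60.5432 = 1.33899926003…; keep min(3, 4) = 3 s.f.
Rounded to 3 significant figures: 1.34.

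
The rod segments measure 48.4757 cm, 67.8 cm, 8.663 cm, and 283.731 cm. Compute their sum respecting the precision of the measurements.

48.4757 cm + 67.8 cm + 8.663 cm + 283.731 cm = 408.6697 cm.
Addition/subtraction keeps the fewest decimal places: 48.4757 → 4 decimal places, 67.8 → 1 decimal place, 8.663 → 3 decimal places, 283.731 → 3 decimal places; limit is 1.
Rounded to 1 decimal place: 408.7 cm.

408.7 cm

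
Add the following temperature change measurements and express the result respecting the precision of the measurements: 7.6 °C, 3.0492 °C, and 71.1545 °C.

7.6 °C + 3.0492 °C + 71.1545 °C = 81.8037 °C.
Addition/subtraction keeps the fewest decimal places: 7.6 → 1 decimal place, 3.0492 → 4 decimal places, 71.1545 → 4 decimal places; limit is 1.
Rounded to 1 decimal place: 81.8 °C.

81.8 °C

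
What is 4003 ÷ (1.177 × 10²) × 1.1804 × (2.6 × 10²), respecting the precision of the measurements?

4003 ÷ (1.177 × 10²) × 1.1804 × (2.6 × 10²) = 10437.8650127…
Multiplication/division keeps the fewest significant figures: 4003 → 4 s.f., 1.177 × 10² → 4 s.f., 1.1804 → 5 s.f., 2.6 × 10² → 2 s.f.; limit is 2.
Rounded to 2 significant figures: 1.0 × 10⁴.

1.0 × 10⁴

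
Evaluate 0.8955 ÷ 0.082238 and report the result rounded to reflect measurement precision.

10.89

0.8955 ÷ 0.082238 = 10.8891266811…
Multiplication/division keeps the fewest significant figures: 0.8955 → 4 s.f., 0.082238 → 5 s.f.; limit is 4.
Rounded to 4 significant figures: 10.89.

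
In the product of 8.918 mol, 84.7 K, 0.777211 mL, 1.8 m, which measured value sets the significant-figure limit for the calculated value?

8.918 mol → 4 s.f.; 84.7 K → 3 s.f.; 0.777211 mL → 6 s.f.; 1.8 m → 2 s.f.
The fewest is 2 significant figures, from 1.8 m.

1.8 m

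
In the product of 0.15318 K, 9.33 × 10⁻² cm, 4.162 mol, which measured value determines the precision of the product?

0.15318 K → 5 s.f.; 9.33 × 10⁻² cm → 3 s.f.; 4.162 mol → 4 s.f.
The fewest is 3 significant figures, from 9.33 × 10⁻² cm.

9.33 × 10⁻² cm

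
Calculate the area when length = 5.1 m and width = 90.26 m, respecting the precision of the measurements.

4.6 × 10² m²

area = 5.1 m × 90.26 m = 460.326 m².
5.1 has 2 significant figures; 90.26 has 4.
Division/multiplication keeps the fewest: 2 significant figures.
Rounded: 4.6 × 10² m².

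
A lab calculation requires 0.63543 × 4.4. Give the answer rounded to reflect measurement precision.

2.8

0.63543 × 4.4 = 2.795892
Multiplication/division keeps the fewest significant figures: 0.63543 → 5 s.f., 4.4 → 2 s.f.; limit is 2.
Rounded to 2 significant figures: 2.8.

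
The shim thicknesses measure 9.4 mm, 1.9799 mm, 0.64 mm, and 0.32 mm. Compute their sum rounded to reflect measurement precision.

12.3 mm

9.4 mm + 1.9799 mm + 0.64 mm + 0.32 mm = 12.3399 mm.
Addition/subtraction keeps the fewest decimal places: 9.4 → 1 decimal place, 1.9799 → 4 decimal places, 0.64 → 2 decimal places, 0.32 → 2 decimal places; limit is 1.
Rounded to 1 decimal place: 12.3 mm.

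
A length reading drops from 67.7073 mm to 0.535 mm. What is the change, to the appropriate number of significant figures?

67.172 mm

67.7073 mm − 0.535 mm = 67.1723 mm.
Addition/subtraction keeps the fewest decimal places: 67.7073 → 4 decimal places, 0.535 → 3 decimal places; limit is 3.
Rounded to 3 decimal places: 67.172 mm.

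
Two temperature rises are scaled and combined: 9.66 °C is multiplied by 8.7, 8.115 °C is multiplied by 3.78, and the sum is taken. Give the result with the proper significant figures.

1.15 × 10² °C

9.66 × 8.7 = 84.042 → 84 °C (2 s.f., last digit at the 10^0 place).
8.115 × 3.78 = 30.6747 → 30.7 °C (3 s.f., last digit at the 10^-1 place).
Sum: 114.7167 °C; keep the coarser place, 10^0.
Result: 1.15 × 10² °C.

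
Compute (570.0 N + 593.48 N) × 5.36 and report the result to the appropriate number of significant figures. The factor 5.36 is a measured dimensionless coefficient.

570.0 N + 593.48 N = 1163.48 N; the sum is limited to 1 decimal place (5 s.f.).
Carrying full precision, 1163.48 × 5.36 = 6236.2528 N; 5.36 has 3 s.f., so the result keeps min(5, 3) = 3 s.f.
Rounded to 3 significant figures: 6.24 × 10³ N.

6.24 × 10³ N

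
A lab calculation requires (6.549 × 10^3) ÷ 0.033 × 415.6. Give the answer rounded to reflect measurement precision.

8.2 × 10^7

(6.549 × 10^3) ÷ 0.033 × 415.6 = 82477709.0909…
Multiplication/division keeps the fewest significant figures: 6.549 × 10^3 → 4 s.f., 0.033 → 2 s.f., 415.6 → 4 s.f.; limit is 2.
Rounded to 2 significant figures: 8.2 × 10^7.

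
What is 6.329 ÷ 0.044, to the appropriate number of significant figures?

1.4 × 10^2

6.329 ÷ 0.044 = 143.840909091…
Multiplication/division keeps the fewest significant figures: 6.329 → 4 s.f., 0.044 → 2 s.f.; limit is 2.
Rounded to 2 significant figures: 1.4 × 10^2.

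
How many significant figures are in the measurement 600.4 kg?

4

600.4: zeros between nonzero digits are significant.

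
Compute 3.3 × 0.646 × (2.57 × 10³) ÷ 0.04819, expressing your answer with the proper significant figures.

3.3 × 0.646 × (2.57 × 10³) ÷ 0.04819 = 113690.101681…
Multiplication/division keeps the fewest significant figures: 3.3 → 2 s.f., 0.646 → 3 s.f., 2.57 × 10³ → 3 s.f., 0.04819 → 4 s.f.; limit is 2.
Rounded to 2 significant figures: 1.1 × 10⁵.

1.1 × 10⁵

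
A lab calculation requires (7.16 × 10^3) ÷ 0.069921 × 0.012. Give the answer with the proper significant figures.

1.2 × 10^3

(7.16 × 10^3) ÷ 0.069921 × 0.012 = 1228.81537735…
Multiplication/division keeps the fewest significant figures: 7.16 × 10^3 → 3 s.f., 0.069921 → 5 s.f., 0.012 → 2 s.f.; limit is 2.
Rounded to 2 significant figures: 1.2 × 10^3.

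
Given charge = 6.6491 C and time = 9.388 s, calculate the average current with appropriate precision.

average current = 6.6491 C ÷ 9.388 s = 0.708255219429… A.
6.6491 has 5 significant figures; 9.388 has 4.
Division/multiplication keeps the fewest: 4 significant figures.
Rounded: 0.7083 A.

0.7083 A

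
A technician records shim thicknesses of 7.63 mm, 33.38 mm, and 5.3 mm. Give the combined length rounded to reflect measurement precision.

46.3 mm

7.63 mm + 33.38 mm + 5.3 mm = 46.31 mm.
Addition/subtraction keeps the fewest decimal places: 7.63 → 2 decimal places, 33.38 → 2 decimal places, 5.3 → 1 decimal place; limit is 1.
Rounded to 1 decimal place: 46.3 mm.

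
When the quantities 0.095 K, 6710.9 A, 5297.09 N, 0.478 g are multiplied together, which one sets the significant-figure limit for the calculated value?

0.095 K → 2 s.f.; 6710.9 A → 5 s.f.; 5297.09 N → 6 s.f.; 0.478 g → 3 s.f.
The fewest is 2 significant figures, from 0.095 K.

0.095 K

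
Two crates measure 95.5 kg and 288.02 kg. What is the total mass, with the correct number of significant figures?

95.5 kg + 288.02 kg = 383.52 kg.
Addition/subtraction keeps the fewest decimal places: 95.5 → 1 decimal place, 288.02 → 2 decimal places; limit is 1.
Rounded to 1 decimal place: 383.5 kg.

383.5 kg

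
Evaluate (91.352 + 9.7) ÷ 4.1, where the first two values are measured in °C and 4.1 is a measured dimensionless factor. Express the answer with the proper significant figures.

25 °C

91.352 °C + 9.7 °C = 101.052 °C; the sum is limited to 1 decimal place (4 s.f.).
Carrying full precision, 101.052 ÷ 4.1 = 24.6468292683… °C; 4.1 has 2 s.f., so the result keeps min(4, 2) = 2 s.f.
Rounded to 2 significant figures: 25 °C.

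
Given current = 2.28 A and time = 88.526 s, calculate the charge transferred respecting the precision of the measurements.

202 C

charge transferred = 2.28 A × 88.526 s = 201.83928 C.
2.28 has 3 significant figures; 88.526 has 5.
Division/multiplication keeps the fewest: 3 significant figures.
Rounded: 202 C.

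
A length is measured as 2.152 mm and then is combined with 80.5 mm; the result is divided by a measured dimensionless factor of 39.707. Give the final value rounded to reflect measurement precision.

2.152 mm + 80.5 mm = 82.652 mm; the sum is limited to 1 decimal place (3 s.f.).
Carrying full precision, 82.652 ÷ 39.707 = 2.08154733422… mm; 39.707 has 5 s.f., so the result keeps min(3, 5) = 3 s.f.
Rounded to 3 significant figures: 2.08 mm.

2.08 mm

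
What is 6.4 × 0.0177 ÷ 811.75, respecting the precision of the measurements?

1.4 × 10^-4

6.4 × 0.0177 ÷ 811.75 = 0.000139550354173…
Multiplication/division keeps the fewest significant figures: 6.4 → 2 s.f., 0.0177 → 3 s.f., 811.75 → 5 s.f.; limit is 2.
Rounded to 2 significant figures: 1.4 × 10^-4.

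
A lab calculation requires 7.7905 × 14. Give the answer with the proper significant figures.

7.7905 × 14 = 109.067
Multiplication/division keeps the fewest significant figures: 7.7905 → 5 s.f., 14 → 2 s.f.; limit is 2.
Rounded to 2 significant figures: 1.1 × 10^2.

1.1 × 10^2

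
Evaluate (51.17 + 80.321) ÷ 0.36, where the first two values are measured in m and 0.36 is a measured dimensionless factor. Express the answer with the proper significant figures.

51.17 m + 80.321 m = 131.491 m; the sum is limited to 2 decimal places (5 s.f.).
Carrying full precision, 131.491 ÷ 0.36 = 365.252777778… m; 0.36 has 2 s.f., so the result keeps min(5, 2) = 2 s.f.
Rounded to 2 significant figures: 3.7 × 10^2 m.

3.7 × 10^2 m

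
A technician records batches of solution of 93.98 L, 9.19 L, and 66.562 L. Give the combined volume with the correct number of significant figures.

169.73 L

93.98 L + 9.19 L + 66.562 L = 169.732 L.
Addition/subtraction keeps the fewest decimal places: 93.98 → 2 decimal places, 9.19 → 2 decimal places, 66.562 → 3 decimal places; limit is 2.
Rounded to 2 decimal places: 169.73 L.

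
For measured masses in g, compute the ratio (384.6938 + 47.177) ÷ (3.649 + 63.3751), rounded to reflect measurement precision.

384.6938 + 47.177 = 431.8708, limited to 3 d.p. → 6 s.f.; 3.649 + 63.3751 = 67.0241, limited to 3 d.p. → 5 s.f.
Carrying full precision, 431.8708 ÷ 67.0241 = 6.44351509382…; keep min(6, 5) = 5 s.f.
Rounded to 5 significant figures: 6.4435.

6.4435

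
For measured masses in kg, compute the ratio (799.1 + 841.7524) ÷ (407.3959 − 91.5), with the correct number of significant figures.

799.1 + 841.7524 = 1640.8524, limited to 1 d.p. → 5 s.f.; 407.3959 − 91.5 = 315.8959, limited to 1 d.p. → 4 s.f.
Carrying full precision, 1640.8524 ÷ 315.8959 = 5.19428204038…; keep min(5, 4) = 4 s.f.
Rounded to 4 significant figures: 5.194.

5.194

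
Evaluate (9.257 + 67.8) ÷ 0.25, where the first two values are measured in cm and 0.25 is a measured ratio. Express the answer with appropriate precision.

3.1 × 10² cm

9.257 cm + 67.8 cm = 77.057 cm; the sum is limited to 1 decimal place (3 s.f.).
Carrying full precision, 77.057 ÷ 0.25 = 308.228 cm; 0.25 has 2 s.f., so the result keeps min(3, 2) = 2 s.f.
Rounded to 2 significant figures: 3.1 × 10² cm.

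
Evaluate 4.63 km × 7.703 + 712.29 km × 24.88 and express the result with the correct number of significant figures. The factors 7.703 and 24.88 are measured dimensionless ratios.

1.776 × 10^4 km

4.63 × 7.703 = 35.66489 → 35.7 km (3 s.f., last digit at the 10^-1 place).
712.29 × 24.88 = 17721.7752 → 1.772 × 10^4 km (4 s.f., last digit at the 10^1 place).
Sum: 17757.44009 km; keep the coarser place, 10^1.
Result: 1.776 × 10^4 km.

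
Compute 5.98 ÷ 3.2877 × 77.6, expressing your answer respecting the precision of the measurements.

141

5.98 ÷ 3.2877 × 77.6 = 141.1466983…
Multiplication/division keeps the fewest significant figures: 5.98 → 3 s.f., 3.2877 → 5 s.f., 77.6 → 3 s.f.; limit is 3.
Rounded to 3 significant figures: 141.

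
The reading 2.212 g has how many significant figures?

2.212: every digit is nonzero and significant.

4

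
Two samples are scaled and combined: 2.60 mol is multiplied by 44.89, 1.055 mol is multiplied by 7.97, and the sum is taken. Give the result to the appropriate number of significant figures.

2.60 × 44.89 = 116.714 → 117 mol (3 s.f., last digit at the 10^0 place).
1.055 × 7.97 = 8.40835 → 8.41 mol (3 s.f., last digit at the 10^-2 place).
Sum: 125.12235 mol; keep the coarser place, 10^0.
Result: 125 mol.

125 mol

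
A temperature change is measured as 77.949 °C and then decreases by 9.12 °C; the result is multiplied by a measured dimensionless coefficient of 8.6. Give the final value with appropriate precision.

5.9 × 10^2 °C

77.949 °C − 9.12 °C = 68.829 °C; the difference is limited to 2 decimal places (4 s.f.).
Carrying full precision, 68.829 × 8.6 = 591.9294 °C; 8.6 has 2 s.f., so the result keeps min(4, 2) = 2 s.f.
Rounded to 2 significant figures: 5.9 × 10^2 °C.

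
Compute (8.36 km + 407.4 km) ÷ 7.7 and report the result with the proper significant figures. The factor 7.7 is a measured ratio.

54 km

8.36 km + 407.4 km = 415.76 km; the sum is limited to 1 decimal place (4 s.f.).
Carrying full precision, 415.76 ÷ 7.7 = 53.9948051948… km; 7.7 has 2 s.f., so the result keeps min(4, 2) = 2 s.f.
Rounded to 2 significant figures: 54 km.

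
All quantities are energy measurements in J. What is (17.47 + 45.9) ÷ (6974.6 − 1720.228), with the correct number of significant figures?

17.47 + 45.9 = 63.37, limited to 1 d.p. → 3 s.f.; 6974.6 − 1720.228 = 5254.372, limited to 1 d.p. → 5 s.f.
Carrying full precision, 63.37 ÷ 5254.372 = 0.0120604327216…; keep min(3, 5) = 3 s.f.
Rounded to 3 significant figures: 0.0121.

0.0121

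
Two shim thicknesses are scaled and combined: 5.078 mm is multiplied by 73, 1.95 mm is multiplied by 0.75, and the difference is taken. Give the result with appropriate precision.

5.078 × 73 = 370.694 → 3.7 × 10^2 mm (2 s.f., last digit at the 10^1 place).
1.95 × 0.75 = 1.4625 → 1.5 mm (2 s.f., last digit at the 10^-1 place).
Difference: 369.2315 mm; keep the coarser place, 10^1.
Result: 3.7 × 10^2 mm.

3.7 × 10^2 mm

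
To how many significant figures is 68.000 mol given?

5

68.000: trailing zeros after a decimal point are significant.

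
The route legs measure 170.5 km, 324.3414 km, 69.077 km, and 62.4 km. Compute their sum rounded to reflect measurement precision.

170.5 km + 324.3414 km + 69.077 km + 62.4 km = 626.3184 km.
Addition/subtraction keeps the fewest decimal places: 170.5 → 1 decimal place, 324.3414 → 4 decimal places, 69.077 → 3 decimal places, 62.4 → 1 decimal place; limit is 1.
Rounded to 1 decimal place: 626.3 km.

626.3 km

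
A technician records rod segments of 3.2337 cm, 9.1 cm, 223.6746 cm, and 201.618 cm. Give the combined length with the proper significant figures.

3.2337 cm + 9.1 cm + 223.6746 cm + 201.618 cm = 437.6263 cm.
Addition/subtraction keeps the fewest decimal places: 3.2337 → 4 decimal places, 9.1 → 1 decimal place, 223.6746 → 4 decimal places, 201.618 → 3 decimal places; limit is 1.
Rounded to 1 decimal place: 437.6 cm.

437.6 cm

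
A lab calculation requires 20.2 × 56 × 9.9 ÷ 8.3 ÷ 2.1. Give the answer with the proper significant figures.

20.2 × 56 × 9.9 ÷ 8.3 ÷ 2.1 = 642.506024096…
Multiplication/division keeps the fewest significant figures: 20.2 → 3 s.f., 56 → 2 s.f., 9.9 → 2 s.f., 8.3 → 2 s.f., 2.1 → 2 s.f.; limit is 2.
Rounded to 2 significant figures: 6.4 × 10^2.

6.4 × 10^2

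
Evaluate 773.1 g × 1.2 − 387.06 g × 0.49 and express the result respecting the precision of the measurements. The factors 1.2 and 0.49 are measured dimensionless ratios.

7.4 × 10^2 g

773.1 × 1.2 = 927.72 → 9.3 × 10^2 g (2 s.f., last digit at the 10^1 place).
387.06 × 0.49 = 189.6594 → 1.9 × 10^2 g (2 s.f., last digit at the 10^1 place).
Difference: 738.0606 g; keep the coarser place, 10^1.
Result: 7.4 × 10^2 g.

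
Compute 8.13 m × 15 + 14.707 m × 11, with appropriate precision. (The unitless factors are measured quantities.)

8.13 × 15 = 121.95 → 1.2 × 10^2 m (2 s.f., last digit at the 10^1 place).
14.707 × 11 = 161.777 → 1.6 × 10^2 m (2 s.f., last digit at the 10^1 place).
Sum: 283.727 m; keep the coarser place, 10^1.
Result: 2.8 × 10^2 m.

2.8 × 10^2 m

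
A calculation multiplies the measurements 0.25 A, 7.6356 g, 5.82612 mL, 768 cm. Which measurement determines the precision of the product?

0.25 A → 2 s.f.; 7.6356 g → 5 s.f.; 5.82612 mL → 6 s.f.; 768 cm → 3 s.f.
The fewest is 2 significant figures, from 0.25 A.

0.25 A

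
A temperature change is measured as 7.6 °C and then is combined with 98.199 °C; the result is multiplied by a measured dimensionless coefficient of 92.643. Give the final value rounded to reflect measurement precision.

9802 °C

7.6 °C + 98.199 °C = 105.799 °C; the sum is limited to 1 decimal place (4 s.f.).
Carrying full precision, 105.799 × 92.643 = 9801.536757 °C; 92.643 has 5 s.f., so the result keeps min(4, 5) = 4 s.f.
Rounded to 4 significant figures: 9802 °C.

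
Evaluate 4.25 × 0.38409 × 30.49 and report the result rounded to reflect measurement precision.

49.8

4.25 × 0.38409 × 30.49 = 49.771342425
Multiplication/division keeps the fewest significant figures: 4.25 → 3 s.f., 0.38409 → 5 s.f., 30.49 → 4 s.f.; limit is 3.
Rounded to 3 significant figures: 49.8.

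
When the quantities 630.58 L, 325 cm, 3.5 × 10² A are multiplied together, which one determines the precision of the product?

630.58 L → 5 s.f.; 325 cm → 3 s.f.; 3.5 × 10² A → 2 s.f.
The fewest is 2 significant figures, from 3.5 × 10² A.

3.5 × 10² A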